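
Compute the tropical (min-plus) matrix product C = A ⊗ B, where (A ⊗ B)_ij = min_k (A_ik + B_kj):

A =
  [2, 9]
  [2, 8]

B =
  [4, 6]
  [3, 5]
A ⊗ B =
  [6, 8]
  [6, 8]

Apply the min-plus product entry-by-entry:
  C[0][0] = min over k of (A[0][0] + B[0][0] = 2 + 4 = 6, A[0][1] + B[1][0] = 9 + 3 = 12) = 6 (attained at k = 0)
  C[0][1] = min over k of (A[0][0] + B[0][1] = 2 + 6 = 8, A[0][1] + B[1][1] = 9 + 5 = 14) = 8 (attained at k = 0)
  C[1][0] = min over k of (A[1][0] + B[0][0] = 2 + 4 = 6, A[1][1] + B[1][0] = 8 + 3 = 11) = 6 (attained at k = 0)
  C[1][1] = min over k of (A[1][0] + B[0][1] = 2 + 6 = 8, A[1][1] + B[1][1] = 8 + 5 = 13) = 8 (attained at k = 0)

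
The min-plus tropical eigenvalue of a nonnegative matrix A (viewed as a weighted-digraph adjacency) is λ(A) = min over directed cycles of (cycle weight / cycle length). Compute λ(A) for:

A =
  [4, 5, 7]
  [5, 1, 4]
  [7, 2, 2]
λ(A) = 1

Enumerate directed cycles and compute their means (weight / length). Sample:
  cycle 0 → 0: weight = 4, length = 1, mean = 4/1 ≈ 4.000
  cycle 1 → 1: weight = 1, length = 1, mean = 1/1 ≈ 1.000
  cycle 2 → 2: weight = 2, length = 1, mean = 2/1 ≈ 2.000
  cycle 0 → 1 → 0: weight = 10, length = 2, mean = 10/2 ≈ 5.000
  cycle 0 → 2 → 0: weight = 14, length = 2, mean = 14/2 ≈ 7.000
  cycle 1 → 0 → 1: weight = 10, length = 2, mean = 10/2 ≈ 5.000
Minimum mean = 1.000, attained e.g. along the cycle 1 → 1 with weight 1 and length 1. So λ(A) = 1/1 = 1.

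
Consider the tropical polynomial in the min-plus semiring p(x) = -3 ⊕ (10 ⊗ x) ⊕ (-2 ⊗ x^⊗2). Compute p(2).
p(2) = -3

A tropical monomial a ⊗ x^⊗i evaluates to a + i · x. Evaluating each term at x = 2:
  Term 0 contributes -3 + 0 · 2 = -3
  Term 1 contributes 10 + 1 · 2 = 12
  Term 2 contributes -2 + 2 · 2 = 2
p(2) = ⊕ of these = min[-3, 12, 2] = -3.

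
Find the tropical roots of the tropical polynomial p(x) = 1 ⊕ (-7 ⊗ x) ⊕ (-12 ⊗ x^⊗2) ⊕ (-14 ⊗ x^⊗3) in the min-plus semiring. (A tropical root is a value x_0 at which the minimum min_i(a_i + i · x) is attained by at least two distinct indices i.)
Roots: {2, 5, 8}

Each tropical root is a break point of the lower envelope of the lines y = a_i + i · x (there are 4 lines, with slopes 0, 1, ..., 3). Only the lines that attain the minimum somewhere contribute to roots; other lines are dominated. Here the surviving (envelope) indices are i = 3, i = 2, i = 1, i = 0.
Intersections between consecutive envelope lines give the roots: for adjacent envelope indices i < j the intersection is x = (a_i − a_j) / (j − i). Reading off the sorted break points: {2, 5, 8}.
Verification: at each break x_0, at least two indices attain the minimum of min_i(a_i + i · x_0).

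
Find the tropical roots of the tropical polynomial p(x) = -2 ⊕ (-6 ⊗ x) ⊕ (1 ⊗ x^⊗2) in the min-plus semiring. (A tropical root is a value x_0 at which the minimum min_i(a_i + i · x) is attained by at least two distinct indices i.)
Roots: {-7, 4}

Each tropical root is a break point of the lower envelope of the lines y = a_i + i · x (there are 3 lines, with slopes 0, 1, ..., 2). Only the lines that attain the minimum somewhere contribute to roots; other lines are dominated. Here the surviving (envelope) indices are i = 2, i = 1, i = 0.
Intersections between consecutive envelope lines give the roots: for adjacent envelope indices i < j the intersection is x = (a_i − a_j) / (j − i). Reading off the sorted break points: {-7, 4}.
Verification: at each break x_0, at least two indices attain the minimum of min_i(a_i + i · x_0).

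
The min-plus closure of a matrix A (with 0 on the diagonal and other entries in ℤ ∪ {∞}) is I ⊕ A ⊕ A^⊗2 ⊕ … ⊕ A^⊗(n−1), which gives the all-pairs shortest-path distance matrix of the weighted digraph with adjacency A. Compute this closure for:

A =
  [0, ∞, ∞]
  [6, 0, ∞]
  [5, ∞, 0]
Closure =
  [0, ∞, ∞]
  [6, 0, ∞]
  [5, ∞, 0]

This is the Floyd-Warshall all-pairs shortest-path computation. For each intermediate vertex k = 0, 1, …, 2, update dist[i][j] ← min(dist[i][j], dist[i][k] + dist[k][j]). The final matrix gives, for each (i, j), the minimum total weight of any directed path from i to j (possibly empty when i = j).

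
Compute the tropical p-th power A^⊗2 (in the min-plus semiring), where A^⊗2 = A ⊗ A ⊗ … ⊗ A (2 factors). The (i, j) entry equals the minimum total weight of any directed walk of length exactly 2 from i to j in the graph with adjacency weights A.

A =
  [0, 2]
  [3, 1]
A^⊗2 =
  [0, 2]
  [3, 2]

Each entry (A^⊗2)_ij equals the minimum over all length-2 walks i = v_0 → v_1 → … → v_2 = j of Σ_t A[v_t][v_{t+1}]. For example, for (i, j) = (0, 1) we minimise over 2 possible intermediate vertex sequences; the minimum is 2, attained along the walk 0 → 0 → 1.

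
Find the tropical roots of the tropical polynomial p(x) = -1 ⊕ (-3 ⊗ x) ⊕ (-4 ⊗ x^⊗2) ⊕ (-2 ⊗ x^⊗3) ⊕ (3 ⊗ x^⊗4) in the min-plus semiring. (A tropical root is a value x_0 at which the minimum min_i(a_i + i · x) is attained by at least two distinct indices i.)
Roots: {-5, -2, 1, 2}

Each tropical root is a break point of the lower envelope of the lines y = a_i + i · x (there are 5 lines, with slopes 0, 1, ..., 4). Only the lines that attain the minimum somewhere contribute to roots; other lines are dominated. Here the surviving (envelope) indices are i = 4, i = 3, i = 2, i = 1, i = 0.
Intersections between consecutive envelope lines give the roots: for adjacent envelope indices i < j the intersection is x = (a_i − a_j) / (j − i). Reading off the sorted break points: {-5, -2, 1, 2}.
Verification: at each break x_0, at least two indices attain the minimum of min_i(a_i + i · x_0).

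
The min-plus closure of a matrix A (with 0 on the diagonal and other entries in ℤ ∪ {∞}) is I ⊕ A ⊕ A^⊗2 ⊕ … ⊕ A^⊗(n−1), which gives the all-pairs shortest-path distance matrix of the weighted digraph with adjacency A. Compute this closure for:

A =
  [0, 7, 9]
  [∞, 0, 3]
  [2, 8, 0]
Closure =
  [0, 7, 9]
  [5, 0, 3]
  [2, 8, 0]

This is the Floyd-Warshall all-pairs shortest-path computation. For each intermediate vertex k = 0, 1, …, 2, update dist[i][j] ← min(dist[i][j], dist[i][k] + dist[k][j]). The final matrix gives, for each (i, j), the minimum total weight of any directed path from i to j (possibly empty when i = j).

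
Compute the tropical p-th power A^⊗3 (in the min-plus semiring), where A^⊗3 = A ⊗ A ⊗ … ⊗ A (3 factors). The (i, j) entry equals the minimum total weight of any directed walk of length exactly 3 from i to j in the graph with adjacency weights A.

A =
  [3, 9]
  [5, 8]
A^⊗3 =
  [9, 15]
  [11, 17]

Each entry (A^⊗3)_ij equals the minimum over all length-3 walks i = v_0 → v_1 → … → v_3 = j of Σ_t A[v_t][v_{t+1}]. For example, for (i, j) = (0, 1) we minimise over 4 possible intermediate vertex sequences; the minimum is 15, attained along the walk 0 → 0 → 0 → 1.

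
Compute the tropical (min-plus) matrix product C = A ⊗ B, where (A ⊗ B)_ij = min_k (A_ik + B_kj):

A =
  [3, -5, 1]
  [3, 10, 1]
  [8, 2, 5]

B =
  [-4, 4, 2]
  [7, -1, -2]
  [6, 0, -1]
A ⊗ B =
  [-1, -6, -7]
  [-1, 1, 0]
  [4, 1, 0]

Apply the min-plus product entry-by-entry:
  C[0][0] = min over k of (A[0][0] + B[0][0] = 3 + -4 = -1, A[0][1] + B[1][0] = -5 + 7 = 2, A[0][2] + B[2][0] = 1 + 6 = 7) = -1 (attained at k = 0)
  C[0][1] = min over k of (A[0][0] + B[0][1] = 3 + 4 = 7, A[0][1] + B[1][1] = -5 + -1 = -6, A[0][2] + B[2][1] = 1 + 0 = 1) = -6 (attained at k = 1)
  C[0][2] = min over k of (A[0][0] + B[0][2] = 3 + 2 = 5, A[0][1] + B[1][2] = -5 + -2 = -7, A[0][2] + B[2][2] = 1 + -1 = 0) = -7 (attained at k = 1)
  C[1][0] = min over k of (A[1][0] + B[0][0] = 3 + -4 = -1, A[1][1] + B[1][0] = 10 + 7 = 17, A[1][2] + B[2][0] = 1 + 6 = 7) = -1 (attained at k = 0)
  C[1][1] = min over k of (A[1][0] + B[0][1] = 3 + 4 = 7, A[1][1] + B[1][1] = 10 + -1 = 9, A[1][2] + B[2][1] = 1 + 0 = 1) = 1 (attained at k = 2)
  C[1][2] = min over k of (A[1][0] + B[0][2] = 3 + 2 = 5, A[1][1] + B[1][2] = 10 + -2 = 8, A[1][2] + B[2][2] = 1 + -1 = 0) = 0 (attained at k = 2)
  C[2][0] = min over k of (A[2][0] + B[0][0] = 8 + -4 = 4, A[2][1] + B[1][0] = 2 + 7 = 9, A[2][2] + B[2][0] = 5 + 6 = 11) = 4 (attained at k = 0)
  C[2][1] = min over k of (A[2][0] + B[0][1] = 8 + 4 = 12, A[2][1] + B[1][1] = 2 + -1 = 1, A[2][2] + B[2][1] = 5 + 0 = 5) = 1 (attained at k = 1)
  C[2][2] = min over k of (A[2][0] + B[0][2] = 8 + 2 = 10, A[2][1] + B[1][2] = 2 + -2 = 0, A[2][2] + B[2][2] = 5 + -1 = 4) = 0 (attained at k = 1)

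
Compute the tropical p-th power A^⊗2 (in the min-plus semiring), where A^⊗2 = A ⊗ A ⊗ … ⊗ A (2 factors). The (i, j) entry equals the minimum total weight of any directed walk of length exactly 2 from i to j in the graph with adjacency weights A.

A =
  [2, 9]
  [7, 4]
A^⊗2 =
  [4, 11]
  [9, 8]

Each entry (A^⊗2)_ij equals the minimum over all length-2 walks i = v_0 → v_1 → … → v_2 = j of Σ_t A[v_t][v_{t+1}]. For example, for (i, j) = (0, 1) we minimise over 2 possible intermediate vertex sequences; the minimum is 11, attained along the walk 0 → 0 → 1.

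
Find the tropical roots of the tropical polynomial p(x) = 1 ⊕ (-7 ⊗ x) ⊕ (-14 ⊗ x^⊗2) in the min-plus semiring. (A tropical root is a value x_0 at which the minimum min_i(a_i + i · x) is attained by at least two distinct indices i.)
Roots: {7, 8}

Each tropical root is a break point of the lower envelope of the lines y = a_i + i · x (there are 3 lines, with slopes 0, 1, ..., 2). Only the lines that attain the minimum somewhere contribute to roots; other lines are dominated. Here the surviving (envelope) indices are i = 2, i = 1, i = 0.
Intersections between consecutive envelope lines give the roots: for adjacent envelope indices i < j the intersection is x = (a_i − a_j) / (j − i). Reading off the sorted break points: {7, 8}.
Verification: at each break x_0, at least two indices attain the minimum of min_i(a_i + i · x_0).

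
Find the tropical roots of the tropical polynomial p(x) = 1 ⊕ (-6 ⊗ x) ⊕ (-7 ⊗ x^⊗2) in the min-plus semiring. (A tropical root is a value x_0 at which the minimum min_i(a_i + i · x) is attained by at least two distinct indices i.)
Roots: {1, 7}

Each tropical root is a break point of the lower envelope of the lines y = a_i + i · x (there are 3 lines, with slopes 0, 1, ..., 2). Only the lines that attain the minimum somewhere contribute to roots; other lines are dominated. Here the surviving (envelope) indices are i = 2, i = 1, i = 0.
Intersections between consecutive envelope lines give the roots: for adjacent envelope indices i < j the intersection is x = (a_i − a_j) / (j − i). Reading off the sorted break points: {1, 7}.
Verification: at each break x_0, at least two indices attain the minimum of min_i(a_i + i · x_0).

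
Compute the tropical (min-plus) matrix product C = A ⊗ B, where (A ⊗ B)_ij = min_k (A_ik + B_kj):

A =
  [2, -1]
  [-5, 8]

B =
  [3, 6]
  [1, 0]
A ⊗ B =
  [0, -1]
  [-2, 1]

Apply the min-plus product entry-by-entry:
  C[0][0] = min over k of (A[0][0] + B[0][0] = 2 + 3 = 5, A[0][1] + B[1][0] = -1 + 1 = 0) = 0 (attained at k = 1)
  C[0][1] = min over k of (A[0][0] + B[0][1] = 2 + 6 = 8, A[0][1] + B[1][1] = -1 + 0 = -1) = -1 (attained at k = 1)
  C[1][0] = min over k of (A[1][0] + B[0][0] = -5 + 3 = -2, A[1][1] + B[1][0] = 8 + 1 = 9) = -2 (attained at k = 0)
  C[1][1] = min over k of (A[1][0] + B[0][1] = -5 + 6 = 1, A[1][1] + B[1][1] = 8 + 0 = 8) = 1 (attained at k = 0)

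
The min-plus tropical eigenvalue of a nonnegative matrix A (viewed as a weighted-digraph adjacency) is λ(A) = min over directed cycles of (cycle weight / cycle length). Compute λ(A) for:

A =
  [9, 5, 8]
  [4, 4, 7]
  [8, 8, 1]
λ(A) = 1

Enumerate directed cycles and compute their means (weight / length). Sample:
  cycle 0 → 0: weight = 9, length = 1, mean = 9/1 ≈ 9.000
  cycle 1 → 1: weight = 4, length = 1, mean = 4/1 ≈ 4.000
  cycle 2 → 2: weight = 1, length = 1, mean = 1/1 ≈ 1.000
  cycle 0 → 1 → 0: weight = 9, length = 2, mean = 9/2 ≈ 4.500
  cycle 0 → 2 → 0: weight = 16, length = 2, mean = 16/2 ≈ 8.000
  cycle 1 → 0 → 1: weight = 9, length = 2, mean = 9/2 ≈ 4.500
Minimum mean = 1.000, attained e.g. along the cycle 2 → 2 with weight 1 and length 1. So λ(A) = 1/1 = 1.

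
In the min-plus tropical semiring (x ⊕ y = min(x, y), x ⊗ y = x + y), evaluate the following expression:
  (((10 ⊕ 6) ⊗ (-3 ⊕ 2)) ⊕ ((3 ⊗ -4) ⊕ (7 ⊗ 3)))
(((10 ⊕ 6) ⊗ (-3 ⊕ 2)) ⊕ ((3 ⊗ -4) ⊕ (7 ⊗ 3))) = -1

Expand innermost to outermost. Recall ⊕ takes the minimum of its arguments and ⊗ takes their sum. Working out the expression (((10 ⊕ 6) ⊗ (-3 ⊕ 2)) ⊕ ((3 ⊗ -4) ⊕ (7 ⊗ 3))) gives -1.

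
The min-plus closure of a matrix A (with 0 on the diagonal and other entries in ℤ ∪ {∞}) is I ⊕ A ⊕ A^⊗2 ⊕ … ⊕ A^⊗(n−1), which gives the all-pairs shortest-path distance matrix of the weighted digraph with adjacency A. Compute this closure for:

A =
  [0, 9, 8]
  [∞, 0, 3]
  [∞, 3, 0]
Closure =
  [0, 9, 8]
  [∞, 0, 3]
  [∞, 3, 0]

This is the Floyd-Warshall all-pairs shortest-path computation. For each intermediate vertex k = 0, 1, …, 2, update dist[i][j] ← min(dist[i][j], dist[i][k] + dist[k][j]). The final matrix gives, for each (i, j), the minimum total weight of any directed path from i to j (possibly empty when i = j).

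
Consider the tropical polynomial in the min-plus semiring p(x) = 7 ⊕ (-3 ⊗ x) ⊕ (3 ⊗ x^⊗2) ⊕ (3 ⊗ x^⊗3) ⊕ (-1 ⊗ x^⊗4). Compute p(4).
p(4) = 1

A tropical monomial a ⊗ x^⊗i evaluates to a + i · x. Evaluating each term at x = 4:
  Term 0 contributes 7 + 0 · 4 = 7
  Term 1 contributes -3 + 1 · 4 = 1
  Term 2 contributes 3 + 2 · 4 = 11
  Term 3 contributes 3 + 3 · 4 = 15
  Term 4 contributes -1 + 4 · 4 = 15
p(4) = ⊕ of these = min[7, 1, 11, 15, 15] = 1.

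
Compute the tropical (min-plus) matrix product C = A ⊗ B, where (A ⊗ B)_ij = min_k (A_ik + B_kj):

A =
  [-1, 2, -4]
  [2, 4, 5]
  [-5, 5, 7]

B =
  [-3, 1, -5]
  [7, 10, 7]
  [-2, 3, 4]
A ⊗ B =
  [-6, -1, -6]
  [-1, 3, -3]
  [-8, -4, -10]

Apply the min-plus product entry-by-entry:
  C[0][0] = min over k of (A[0][0] + B[0][0] = -1 + -3 = -4, A[0][1] + B[1][0] = 2 + 7 = 9, A[0][2] + B[2][0] = -4 + -2 = -6) = -6 (attained at k = 2)
  C[0][1] = min over k of (A[0][0] + B[0][1] = -1 + 1 = 0, A[0][1] + B[1][1] = 2 + 10 = 12, A[0][2] + B[2][1] = -4 + 3 = -1) = -1 (attained at k = 2)
  C[0][2] = min over k of (A[0][0] + B[0][2] = -1 + -5 = -6, A[0][1] + B[1][2] = 2 + 7 = 9, A[0][2] + B[2][2] = -4 + 4 = 0) = -6 (attained at k = 0)
  C[1][0] = min over k of (A[1][0] + B[0][0] = 2 + -3 = -1, A[1][1] + B[1][0] = 4 + 7 = 11, A[1][2] + B[2][0] = 5 + -2 = 3) = -1 (attained at k = 0)
  C[1][1] = min over k of (A[1][0] + B[0][1] = 2 + 1 = 3, A[1][1] + B[1][1] = 4 + 10 = 14, A[1][2] + B[2][1] = 5 + 3 = 8) = 3 (attained at k = 0)
  C[1][2] = min over k of (A[1][0] + B[0][2] = 2 + -5 = -3, A[1][1] + B[1][2] = 4 + 7 = 11, A[1][2] + B[2][2] = 5 + 4 = 9) = -3 (attained at k = 0)
  C[2][0] = min over k of (A[2][0] + B[0][0] = -5 + -3 = -8, A[2][1] + B[1][0] = 5 + 7 = 12, A[2][2] + B[2][0] = 7 + -2 = 5) = -8 (attained at k = 0)
  C[2][1] = min over k of (A[2][0] + B[0][1] = -5 + 1 = -4, A[2][1] + B[1][1] = 5 + 10 = 15, A[2][2] + B[2][1] = 7 + 3 = 10) = -4 (attained at k = 0)
  C[2][2] = min over k of (A[2][0] + B[0][2] = -5 + -5 = -10, A[2][1] + B[1][2] = 5 + 7 = 12, A[2][2] + B[2][2] = 7 + 4 = 11) = -10 (attained at k = 0)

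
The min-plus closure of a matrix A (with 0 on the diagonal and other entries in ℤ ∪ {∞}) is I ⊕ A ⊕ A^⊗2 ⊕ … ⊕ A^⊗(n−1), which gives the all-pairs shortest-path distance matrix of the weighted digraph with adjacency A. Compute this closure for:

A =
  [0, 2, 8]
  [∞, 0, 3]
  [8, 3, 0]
Closure =
  [0, 2, 5]
  [11, 0, 3]
  [8, 3, 0]

This is the Floyd-Warshall all-pairs shortest-path computation. For each intermediate vertex k = 0, 1, …, 2, update dist[i][j] ← min(dist[i][j], dist[i][k] + dist[k][j]). The final matrix gives, for each (i, j), the minimum total weight of any directed path from i to j (possibly empty when i = j).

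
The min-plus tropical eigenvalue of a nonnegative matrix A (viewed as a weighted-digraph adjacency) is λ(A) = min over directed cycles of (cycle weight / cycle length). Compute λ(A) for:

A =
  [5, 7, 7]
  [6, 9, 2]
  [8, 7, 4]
λ(A) = 4

Enumerate directed cycles and compute their means (weight / length). Sample:
  cycle 0 → 0: weight = 5, length = 1, mean = 5/1 ≈ 5.000
  cycle 1 → 1: weight = 9, length = 1, mean = 9/1 ≈ 9.000
  cycle 2 → 2: weight = 4, length = 1, mean = 4/1 ≈ 4.000
  cycle 0 → 1 → 0: weight = 13, length = 2, mean = 13/2 ≈ 6.500
  cycle 0 → 2 → 0: weight = 15, length = 2, mean = 15/2 ≈ 7.500
  cycle 1 → 0 → 1: weight = 13, length = 2, mean = 13/2 ≈ 6.500
Minimum mean = 4.000, attained e.g. along the cycle 2 → 2 with weight 4 and length 1. So λ(A) = 4/1 = 4.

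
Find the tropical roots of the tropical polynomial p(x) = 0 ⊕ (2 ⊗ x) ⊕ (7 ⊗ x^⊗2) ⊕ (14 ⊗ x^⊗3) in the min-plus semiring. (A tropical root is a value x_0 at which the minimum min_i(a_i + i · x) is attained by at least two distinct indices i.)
Roots: {-7, -5, -2}

Each tropical root is a break point of the lower envelope of the lines y = a_i + i · x (there are 4 lines, with slopes 0, 1, ..., 3). Only the lines that attain the minimum somewhere contribute to roots; other lines are dominated. Here the surviving (envelope) indices are i = 3, i = 2, i = 1, i = 0.
Intersections between consecutive envelope lines give the roots: for adjacent envelope indices i < j the intersection is x = (a_i − a_j) / (j − i). Reading off the sorted break points: {-7, -5, -2}.
Verification: at each break x_0, at least two indices attain the minimum of min_i(a_i + i · x_0).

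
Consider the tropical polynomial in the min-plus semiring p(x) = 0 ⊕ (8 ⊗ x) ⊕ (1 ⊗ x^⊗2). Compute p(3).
p(3) = 0

A tropical monomial a ⊗ x^⊗i evaluates to a + i · x. Evaluating each term at x = 3:
  Term 0 contributes 0 + 0 · 3 = 0
  Term 1 contributes 8 + 1 · 3 = 11
  Term 2 contributes 1 + 2 · 3 = 7
p(3) = ⊕ of these = min[0, 11, 7] = 0.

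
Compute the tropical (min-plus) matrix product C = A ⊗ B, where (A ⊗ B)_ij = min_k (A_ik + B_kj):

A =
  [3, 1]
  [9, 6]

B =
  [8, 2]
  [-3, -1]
A ⊗ B =
  [-2, 0]
  [3, 5]

Apply the min-plus product entry-by-entry:
  C[0][0] = min over k of (A[0][0] + B[0][0] = 3 + 8 = 11, A[0][1] + B[1][0] = 1 + -3 = -2) = -2 (attained at k = 1)
  C[0][1] = min over k of (A[0][0] + B[0][1] = 3 + 2 = 5, A[0][1] + B[1][1] = 1 + -1 = 0) = 0 (attained at k = 1)
  C[1][0] = min over k of (A[1][0] + B[0][0] = 9 + 8 = 17, A[1][1] + B[1][0] = 6 + -3 = 3) = 3 (attained at k = 1)
  C[1][1] = min over k of (A[1][0] + B[0][1] = 9 + 2 = 11, A[1][1] + B[1][1] = 6 + -1 = 5) = 5 (attained at k = 1)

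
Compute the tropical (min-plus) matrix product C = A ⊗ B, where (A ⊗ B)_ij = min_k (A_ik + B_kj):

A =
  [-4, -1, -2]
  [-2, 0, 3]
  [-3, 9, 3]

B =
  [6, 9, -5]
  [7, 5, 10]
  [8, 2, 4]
A ⊗ B =
  [2, 0, -9]
  [4, 5, -7]
  [3, 5, -8]

Apply the min-plus product entry-by-entry:
  C[0][0] = min over k of (A[0][0] + B[0][0] = -4 + 6 = 2, A[0][1] + B[1][0] = -1 + 7 = 6, A[0][2] + B[2][0] = -2 + 8 = 6) = 2 (attained at k = 0)
  C[0][1] = min over k of (A[0][0] + B[0][1] = -4 + 9 = 5, A[0][1] + B[1][1] = -1 + 5 = 4, A[0][2] + B[2][1] = -2 + 2 = 0) = 0 (attained at k = 2)
  C[0][2] = min over k of (A[0][0] + B[0][2] = -4 + -5 = -9, A[0][1] + B[1][2] = -1 + 10 = 9, A[0][2] + B[2][2] = -2 + 4 = 2) = -9 (attained at k = 0)
  C[1][0] = min over k of (A[1][0] + B[0][0] = -2 + 6 = 4, A[1][1] + B[1][0] = 0 + 7 = 7, A[1][2] + B[2][0] = 3 + 8 = 11) = 4 (attained at k = 0)
  C[1][1] = min over k of (A[1][0] + B[0][1] = -2 + 9 = 7, A[1][1] + B[1][1] = 0 + 5 = 5, A[1][2] + B[2][1] = 3 + 2 = 5) = 5 (attained at k = 1)
  C[1][2] = min over k of (A[1][0] + B[0][2] = -2 + -5 = -7, A[1][1] + B[1][2] = 0 + 10 = 10, A[1][2] + B[2][2] = 3 + 4 = 7) = -7 (attained at k = 0)
  C[2][0] = min over k of (A[2][0] + B[0][0] = -3 + 6 = 3, A[2][1] + B[1][0] = 9 + 7 = 16, A[2][2] + B[2][0] = 3 + 8 = 11) = 3 (attained at k = 0)
  C[2][1] = min over k of (A[2][0] + B[0][1] = -3 + 9 = 6, A[2][1] + B[1][1] = 9 + 5 = 14, A[2][2] + B[2][1] = 3 + 2 = 5) = 5 (attained at k = 2)
  C[2][2] = min over k of (A[2][0] + B[0][2] = -3 + -5 = -8, A[2][1] + B[1][2] = 9 + 10 = 19, A[2][2] + B[2][2] = 3 + 4 = 7) = -8 (attained at k = 0)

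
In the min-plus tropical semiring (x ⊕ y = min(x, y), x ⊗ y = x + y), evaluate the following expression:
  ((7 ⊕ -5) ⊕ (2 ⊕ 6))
((7 ⊕ -5) ⊕ (2 ⊕ 6)) = -5

Expand innermost to outermost. Recall ⊕ takes the minimum of its arguments and ⊗ takes their sum. Working out the expression ((7 ⊕ -5) ⊕ (2 ⊕ 6)) gives -5.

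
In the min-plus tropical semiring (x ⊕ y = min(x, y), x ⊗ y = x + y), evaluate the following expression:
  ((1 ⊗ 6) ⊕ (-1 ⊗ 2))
((1 ⊗ 6) ⊕ (-1 ⊗ 2)) = 1

Expand innermost to outermost. Recall ⊕ takes the minimum of its arguments and ⊗ takes their sum. Working out the expression ((1 ⊗ 6) ⊕ (-1 ⊗ 2)) gives 1.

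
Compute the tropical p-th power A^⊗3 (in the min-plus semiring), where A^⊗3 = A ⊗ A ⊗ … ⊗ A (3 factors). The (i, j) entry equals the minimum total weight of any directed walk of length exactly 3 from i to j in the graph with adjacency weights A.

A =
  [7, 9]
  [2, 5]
A^⊗3 =
  [16, 19]
  [12, 15]

Each entry (A^⊗3)_ij equals the minimum over all length-3 walks i = v_0 → v_1 → … → v_3 = j of Σ_t A[v_t][v_{t+1}]. For example, for (i, j) = (0, 1) we minimise over 4 possible intermediate vertex sequences; the minimum is 19, attained along the walk 0 → 1 → 1 → 1.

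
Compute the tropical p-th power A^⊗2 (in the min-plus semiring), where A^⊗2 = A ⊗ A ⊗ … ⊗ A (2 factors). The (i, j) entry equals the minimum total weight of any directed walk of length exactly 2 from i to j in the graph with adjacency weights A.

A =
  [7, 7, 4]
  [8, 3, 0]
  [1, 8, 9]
A^⊗2 =
  [5, 10, 7]
  [1, 6, 3]
  [8, 8, 5]

Each entry (A^⊗2)_ij equals the minimum over all length-2 walks i = v_0 → v_1 → … → v_2 = j of Σ_t A[v_t][v_{t+1}]. For example, for (i, j) = (0, 2) we minimise over 3 possible intermediate vertex sequences; the minimum is 7, attained along the walk 0 → 1 → 2.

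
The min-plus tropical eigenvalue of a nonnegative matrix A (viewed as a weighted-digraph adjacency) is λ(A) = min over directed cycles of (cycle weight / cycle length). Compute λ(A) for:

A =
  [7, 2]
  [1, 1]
λ(A) = 1

Enumerate directed cycles and compute their means (weight / length). Sample:
  cycle 0 → 0: weight = 7, length = 1, mean = 7/1 ≈ 7.000
  cycle 1 → 1: weight = 1, length = 1, mean = 1/1 ≈ 1.000
  cycle 0 → 1 → 0: weight = 3, length = 2, mean = 3/2 ≈ 1.500
  cycle 1 → 0 → 1: weight = 3, length = 2, mean = 3/2 ≈ 1.500
Minimum mean = 1.000, attained e.g. along the cycle 1 → 1 with weight 1 and length 1. So λ(A) = 1/1 = 1.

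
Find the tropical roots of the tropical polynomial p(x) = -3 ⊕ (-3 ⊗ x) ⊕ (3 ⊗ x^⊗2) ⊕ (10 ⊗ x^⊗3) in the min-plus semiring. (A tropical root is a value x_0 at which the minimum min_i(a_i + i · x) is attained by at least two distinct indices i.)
Roots: {-7, -6, 0}

Each tropical root is a break point of the lower envelope of the lines y = a_i + i · x (there are 4 lines, with slopes 0, 1, ..., 3). Only the lines that attain the minimum somewhere contribute to roots; other lines are dominated. Here the surviving (envelope) indices are i = 3, i = 2, i = 1, i = 0.
Intersections between consecutive envelope lines give the roots: for adjacent envelope indices i < j the intersection is x = (a_i − a_j) / (j − i). Reading off the sorted break points: {-7, -6, 0}.
Verification: at each break x_0, at least two indices attain the minimum of min_i(a_i + i · x_0).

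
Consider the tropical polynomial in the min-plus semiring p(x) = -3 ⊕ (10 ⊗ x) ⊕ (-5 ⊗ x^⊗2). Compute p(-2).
p(-2) = -9

A tropical monomial a ⊗ x^⊗i evaluates to a + i · x. Evaluating each term at x = -2:
  Term 0 contributes -3 + 0 · -2 = -3
  Term 1 contributes 10 + 1 · -2 = 8
  Term 2 contributes -5 + 2 · -2 = -9
p(-2) = ⊕ of these = min[-3, 8, -9] = -9.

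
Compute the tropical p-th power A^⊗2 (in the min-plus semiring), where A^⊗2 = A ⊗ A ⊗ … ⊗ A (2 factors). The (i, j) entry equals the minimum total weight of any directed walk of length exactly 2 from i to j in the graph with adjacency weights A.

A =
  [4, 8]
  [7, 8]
A^⊗2 =
  [8, 12]
  [11, 15]

Each entry (A^⊗2)_ij equals the minimum over all length-2 walks i = v_0 → v_1 → … → v_2 = j of Σ_t A[v_t][v_{t+1}]. For example, for (i, j) = (0, 1) we minimise over 2 possible intermediate vertex sequences; the minimum is 12, attained along the walk 0 → 0 → 1.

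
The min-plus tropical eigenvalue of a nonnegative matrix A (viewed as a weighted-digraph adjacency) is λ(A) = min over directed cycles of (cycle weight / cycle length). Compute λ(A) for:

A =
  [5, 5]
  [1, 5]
λ(A) = 3

Enumerate directed cycles and compute their means (weight / length). Sample:
  cycle 0 → 0: weight = 5, length = 1, mean = 5/1 ≈ 5.000
  cycle 1 → 1: weight = 5, length = 1, mean = 5/1 ≈ 5.000
  cycle 0 → 1 → 0: weight = 6, length = 2, mean = 6/2 ≈ 3.000
  cycle 1 → 0 → 1: weight = 6, length = 2, mean = 6/2 ≈ 3.000
Minimum mean = 3.000, attained e.g. along the cycle 0 → 1 → 0 with weight 6 and length 2. So λ(A) = 6/2 = 3.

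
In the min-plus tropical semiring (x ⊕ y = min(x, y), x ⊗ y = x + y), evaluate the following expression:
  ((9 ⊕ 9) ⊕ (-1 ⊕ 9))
((9 ⊕ 9) ⊕ (-1 ⊕ 9)) = -1

Expand innermost to outermost. Recall ⊕ takes the minimum of its arguments and ⊗ takes their sum. Working out the expression ((9 ⊕ 9) ⊕ (-1 ⊕ 9)) gives -1.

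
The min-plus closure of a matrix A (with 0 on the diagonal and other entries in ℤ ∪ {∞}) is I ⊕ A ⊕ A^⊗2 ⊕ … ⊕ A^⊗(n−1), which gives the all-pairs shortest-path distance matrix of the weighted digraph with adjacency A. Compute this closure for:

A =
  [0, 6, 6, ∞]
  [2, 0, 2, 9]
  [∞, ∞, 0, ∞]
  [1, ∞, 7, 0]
Closure =
  [0, 6, 6, 15]
  [2, 0, 2, 9]
  [∞, ∞, 0, ∞]
  [1, 7, 7, 0]

This is the Floyd-Warshall all-pairs shortest-path computation. For each intermediate vertex k = 0, 1, …, 3, update dist[i][j] ← min(dist[i][j], dist[i][k] + dist[k][j]). The final matrix gives, for each (i, j), the minimum total weight of any directed path from i to j (possibly empty when i = j).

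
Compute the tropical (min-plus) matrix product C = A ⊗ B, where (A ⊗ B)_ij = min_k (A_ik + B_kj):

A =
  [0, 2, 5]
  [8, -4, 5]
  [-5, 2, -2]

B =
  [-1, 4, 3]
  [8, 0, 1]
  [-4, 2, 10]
A ⊗ B =
  [-1, 2, 3]
  [1, -4, -3]
  [-6, -1, -2]

Apply the min-plus product entry-by-entry:
  C[0][0] = min over k of (A[0][0] + B[0][0] = 0 + -1 = -1, A[0][1] + B[1][0] = 2 + 8 = 10, A[0][2] + B[2][0] = 5 + -4 = 1) = -1 (attained at k = 0)
  C[0][1] = min over k of (A[0][0] + B[0][1] = 0 + 4 = 4, A[0][1] + B[1][1] = 2 + 0 = 2, A[0][2] + B[2][1] = 5 + 2 = 7) = 2 (attained at k = 1)
  C[0][2] = min over k of (A[0][0] + B[0][2] = 0 + 3 = 3, A[0][1] + B[1][2] = 2 + 1 = 3, A[0][2] + B[2][2] = 5 + 10 = 15) = 3 (attained at k = 0)
  C[1][0] = min over k of (A[1][0] + B[0][0] = 8 + -1 = 7, A[1][1] + B[1][0] = -4 + 8 = 4, A[1][2] + B[2][0] = 5 + -4 = 1) = 1 (attained at k = 2)
  C[1][1] = min over k of (A[1][0] + B[0][1] = 8 + 4 = 12, A[1][1] + B[1][1] = -4 + 0 = -4, A[1][2] + B[2][1] = 5 + 2 = 7) = -4 (attained at k = 1)
  C[1][2] = min over k of (A[1][0] + B[0][2] = 8 + 3 = 11, A[1][1] + B[1][2] = -4 + 1 = -3, A[1][2] + B[2][2] = 5 + 10 = 15) = -3 (attained at k = 1)
  C[2][0] = min over k of (A[2][0] + B[0][0] = -5 + -1 = -6, A[2][1] + B[1][0] = 2 + 8 = 10, A[2][2] + B[2][0] = -2 + -4 = -6) = -6 (attained at k = 0)
  C[2][1] = min over k of (A[2][0] + B[0][1] = -5 + 4 = -1, A[2][1] + B[1][1] = 2 + 0 = 2, A[2][2] + B[2][1] = -2 + 2 = 0) = -1 (attained at k = 0)
  C[2][2] = min over k of (A[2][0] + B[0][2] = -5 + 3 = -2, A[2][1] + B[1][2] = 2 + 1 = 3, A[2][2] + B[2][2] = -2 + 10 = 8) = -2 (attained at k = 0)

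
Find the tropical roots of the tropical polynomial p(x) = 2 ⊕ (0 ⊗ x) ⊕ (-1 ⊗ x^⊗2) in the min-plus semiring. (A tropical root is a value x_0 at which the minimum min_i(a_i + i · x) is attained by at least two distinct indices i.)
Roots: {1, 2}

Each tropical root is a break point of the lower envelope of the lines y = a_i + i · x (there are 3 lines, with slopes 0, 1, ..., 2). Only the lines that attain the minimum somewhere contribute to roots; other lines are dominated. Here the surviving (envelope) indices are i = 2, i = 1, i = 0.
Intersections between consecutive envelope lines give the roots: for adjacent envelope indices i < j the intersection is x = (a_i − a_j) / (j − i). Reading off the sorted break points: {1, 2}.
Verification: at each break x_0, at least two indices attain the minimum of min_i(a_i + i · x_0).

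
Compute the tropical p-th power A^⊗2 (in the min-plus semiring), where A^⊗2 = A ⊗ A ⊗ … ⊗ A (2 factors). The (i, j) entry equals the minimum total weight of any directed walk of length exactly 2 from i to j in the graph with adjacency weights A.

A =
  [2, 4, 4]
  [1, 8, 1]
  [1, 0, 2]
A^⊗2 =
  [4, 4, 5]
  [2, 1, 3]
  [1, 2, 1]

Each entry (A^⊗2)_ij equals the minimum over all length-2 walks i = v_0 → v_1 → … → v_2 = j of Σ_t A[v_t][v_{t+1}]. For example, for (i, j) = (0, 2) we minimise over 3 possible intermediate vertex sequences; the minimum is 5, attained along the walk 0 → 1 → 2.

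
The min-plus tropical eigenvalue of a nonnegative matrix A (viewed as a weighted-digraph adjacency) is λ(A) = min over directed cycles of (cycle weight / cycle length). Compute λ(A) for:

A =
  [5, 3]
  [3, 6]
λ(A) = 3

Enumerate directed cycles and compute their means (weight / length). Sample:
  cycle 0 → 0: weight = 5, length = 1, mean = 5/1 ≈ 5.000
  cycle 1 → 1: weight = 6, length = 1, mean = 6/1 ≈ 6.000
  cycle 0 → 1 → 0: weight = 6, length = 2, mean = 6/2 ≈ 3.000
  cycle 1 → 0 → 1: weight = 6, length = 2, mean = 6/2 ≈ 3.000
Minimum mean = 3.000, attained e.g. along the cycle 0 → 1 → 0 with weight 6 and length 2. So λ(A) = 6/2 = 3.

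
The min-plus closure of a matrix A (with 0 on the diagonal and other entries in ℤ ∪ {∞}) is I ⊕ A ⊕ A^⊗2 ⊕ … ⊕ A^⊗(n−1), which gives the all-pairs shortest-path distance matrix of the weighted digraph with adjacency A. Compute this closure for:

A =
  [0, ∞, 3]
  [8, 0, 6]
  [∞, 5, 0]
Closure =
  [0, 8, 3]
  [8, 0, 6]
  [13, 5, 0]

This is the Floyd-Warshall all-pairs shortest-path computation. For each intermediate vertex k = 0, 1, …, 2, update dist[i][j] ← min(dist[i][j], dist[i][k] + dist[k][j]). The final matrix gives, for each (i, j), the minimum total weight of any directed path from i to j (possibly empty when i = j).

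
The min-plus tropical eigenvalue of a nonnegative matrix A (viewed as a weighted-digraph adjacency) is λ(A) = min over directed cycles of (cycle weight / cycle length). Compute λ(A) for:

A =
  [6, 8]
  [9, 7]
λ(A) = 6

Enumerate directed cycles and compute their means (weight / length). Sample:
  cycle 0 → 0: weight = 6, length = 1, mean = 6/1 ≈ 6.000
  cycle 1 → 1: weight = 7, length = 1, mean = 7/1 ≈ 7.000
  cycle 0 → 1 → 0: weight = 17, length = 2, mean = 17/2 ≈ 8.500
  cycle 1 → 0 → 1: weight = 17, length = 2, mean = 17/2 ≈ 8.500
Minimum mean = 6.000, attained e.g. along the cycle 0 → 0 with weight 6 and length 1. So λ(A) = 6/1 = 6.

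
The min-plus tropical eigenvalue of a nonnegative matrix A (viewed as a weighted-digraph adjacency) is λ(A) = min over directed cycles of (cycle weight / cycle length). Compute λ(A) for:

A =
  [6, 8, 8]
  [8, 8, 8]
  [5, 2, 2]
λ(A) = 2

Enumerate directed cycles and compute their means (weight / length). Sample:
  cycle 0 → 0: weight = 6, length = 1, mean = 6/1 ≈ 6.000
  cycle 1 → 1: weight = 8, length = 1, mean = 8/1 ≈ 8.000
  cycle 2 → 2: weight = 2, length = 1, mean = 2/1 ≈ 2.000
  cycle 0 → 1 → 0: weight = 16, length = 2, mean = 16/2 ≈ 8.000
  cycle 0 → 2 → 0: weight = 13, length = 2, mean = 13/2 ≈ 6.500
  cycle 1 → 0 → 1: weight = 16, length = 2, mean = 16/2 ≈ 8.000
Minimum mean = 2.000, attained e.g. along the cycle 2 → 2 with weight 2 and length 1. So λ(A) = 2/1 = 2.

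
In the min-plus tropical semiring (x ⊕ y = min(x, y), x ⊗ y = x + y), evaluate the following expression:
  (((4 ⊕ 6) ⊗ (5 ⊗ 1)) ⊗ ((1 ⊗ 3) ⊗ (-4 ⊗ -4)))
(((4 ⊕ 6) ⊗ (5 ⊗ 1)) ⊗ ((1 ⊗ 3) ⊗ (-4 ⊗ -4))) = 6

Expand innermost to outermost. Recall ⊕ takes the minimum of its arguments and ⊗ takes their sum. Working out the expression (((4 ⊕ 6) ⊗ (5 ⊗ 1)) ⊗ ((1 ⊗ 3) ⊗ (-4 ⊗ -4))) gives 6.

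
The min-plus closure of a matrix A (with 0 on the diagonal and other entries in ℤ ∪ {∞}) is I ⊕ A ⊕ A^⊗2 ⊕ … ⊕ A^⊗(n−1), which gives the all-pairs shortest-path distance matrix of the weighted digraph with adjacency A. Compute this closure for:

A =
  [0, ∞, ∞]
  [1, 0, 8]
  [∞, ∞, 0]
Closure =
  [0, ∞, ∞]
  [1, 0, 8]
  [∞, ∞, 0]

This is the Floyd-Warshall all-pairs shortest-path computation. For each intermediate vertex k = 0, 1, …, 2, update dist[i][j] ← min(dist[i][j], dist[i][k] + dist[k][j]). The final matrix gives, for each (i, j), the minimum total weight of any directed path from i to j (possibly empty when i = j).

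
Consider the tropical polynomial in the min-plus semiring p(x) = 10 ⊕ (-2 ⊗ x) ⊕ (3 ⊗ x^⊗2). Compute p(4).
p(4) = 2

A tropical monomial a ⊗ x^⊗i evaluates to a + i · x. Evaluating each term at x = 4:
  Term 0 contributes 10 + 0 · 4 = 10
  Term 1 contributes -2 + 1 · 4 = 2
  Term 2 contributes 3 + 2 · 4 = 11
p(4) = ⊕ of these = min[10, 2, 11] = 2.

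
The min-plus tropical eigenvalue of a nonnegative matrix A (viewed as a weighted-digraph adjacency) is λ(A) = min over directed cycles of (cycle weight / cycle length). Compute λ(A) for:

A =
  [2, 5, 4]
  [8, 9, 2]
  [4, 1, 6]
λ(A) = 3/2

Enumerate directed cycles and compute their means (weight / length). Sample:
  cycle 0 → 0: weight = 2, length = 1, mean = 2/1 ≈ 2.000
  cycle 1 → 1: weight = 9, length = 1, mean = 9/1 ≈ 9.000
  cycle 2 → 2: weight = 6, length = 1, mean = 6/1 ≈ 6.000
  cycle 0 → 1 → 0: weight = 13, length = 2, mean = 13/2 ≈ 6.500
  cycle 0 → 2 → 0: weight = 8, length = 2, mean = 8/2 ≈ 4.000
  cycle 1 → 0 → 1: weight = 13, length = 2, mean = 13/2 ≈ 6.500
Minimum mean = 1.500, attained e.g. along the cycle 1 → 2 → 1 with weight 3 and length 2. So λ(A) = 3/2 = 3/2.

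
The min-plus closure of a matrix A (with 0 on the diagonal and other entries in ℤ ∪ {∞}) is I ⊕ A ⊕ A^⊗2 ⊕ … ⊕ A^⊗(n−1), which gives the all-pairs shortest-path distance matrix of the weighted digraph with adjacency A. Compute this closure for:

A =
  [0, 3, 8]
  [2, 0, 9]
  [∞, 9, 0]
Closure =
  [0, 3, 8]
  [2, 0, 9]
  [11, 9, 0]

This is the Floyd-Warshall all-pairs shortest-path computation. For each intermediate vertex k = 0, 1, …, 2, update dist[i][j] ← min(dist[i][j], dist[i][k] + dist[k][j]). The final matrix gives, for each (i, j), the minimum total weight of any directed path from i to j (possibly empty when i = j).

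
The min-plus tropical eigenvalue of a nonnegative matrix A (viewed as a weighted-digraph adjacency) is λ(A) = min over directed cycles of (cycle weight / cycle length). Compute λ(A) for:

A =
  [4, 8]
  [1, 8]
λ(A) = 4

Enumerate directed cycles and compute their means (weight / length). Sample:
  cycle 0 → 0: weight = 4, length = 1, mean = 4/1 ≈ 4.000
  cycle 1 → 1: weight = 8, length = 1, mean = 8/1 ≈ 8.000
  cycle 0 → 1 → 0: weight = 9, length = 2, mean = 9/2 ≈ 4.500
  cycle 1 → 0 → 1: weight = 9, length = 2, mean = 9/2 ≈ 4.500
Minimum mean = 4.000, attained e.g. along the cycle 0 → 0 with weight 4 and length 1. So λ(A) = 4/1 = 4.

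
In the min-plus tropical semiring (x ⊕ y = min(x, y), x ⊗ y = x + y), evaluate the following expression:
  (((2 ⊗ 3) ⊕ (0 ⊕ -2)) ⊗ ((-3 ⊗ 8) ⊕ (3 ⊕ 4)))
(((2 ⊗ 3) ⊕ (0 ⊕ -2)) ⊗ ((-3 ⊗ 8) ⊕ (3 ⊕ 4))) = 1

Expand innermost to outermost. Recall ⊕ takes the minimum of its arguments and ⊗ takes their sum. Working out the expression (((2 ⊗ 3) ⊕ (0 ⊕ -2)) ⊗ ((-3 ⊗ 8) ⊕ (3 ⊕ 4))) gives 1.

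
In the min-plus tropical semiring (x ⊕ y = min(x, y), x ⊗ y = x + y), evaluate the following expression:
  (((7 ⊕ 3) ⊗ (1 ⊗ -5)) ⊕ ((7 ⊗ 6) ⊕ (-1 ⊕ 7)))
(((7 ⊕ 3) ⊗ (1 ⊗ -5)) ⊕ ((7 ⊗ 6) ⊕ (-1 ⊕ 7))) = -1

Expand innermost to outermost. Recall ⊕ takes the minimum of its arguments and ⊗ takes their sum. Working out the expression (((7 ⊕ 3) ⊗ (1 ⊗ -5)) ⊕ ((7 ⊗ 6) ⊕ (-1 ⊕ 7))) gives -1.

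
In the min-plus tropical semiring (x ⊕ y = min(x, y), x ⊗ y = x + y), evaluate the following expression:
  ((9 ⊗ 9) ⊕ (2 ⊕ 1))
((9 ⊗ 9) ⊕ (2 ⊕ 1)) = 1

Expand innermost to outermost. Recall ⊕ takes the minimum of its arguments and ⊗ takes their sum. Working out the expression ((9 ⊗ 9) ⊕ (2 ⊕ 1)) gives 1.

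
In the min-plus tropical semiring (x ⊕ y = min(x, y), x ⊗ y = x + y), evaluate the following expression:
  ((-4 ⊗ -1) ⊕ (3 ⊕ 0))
((-4 ⊗ -1) ⊕ (3 ⊕ 0)) = -5

Expand innermost to outermost. Recall ⊕ takes the minimum of its arguments and ⊗ takes their sum. Working out the expression ((-4 ⊗ -1) ⊕ (3 ⊕ 0)) gives -5.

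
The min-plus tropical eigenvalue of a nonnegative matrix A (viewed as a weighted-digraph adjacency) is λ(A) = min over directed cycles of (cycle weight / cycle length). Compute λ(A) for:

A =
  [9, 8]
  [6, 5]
λ(A) = 5

Enumerate directed cycles and compute their means (weight / length). Sample:
  cycle 0 → 0: weight = 9, length = 1, mean = 9/1 ≈ 9.000
  cycle 1 → 1: weight = 5, length = 1, mean = 5/1 ≈ 5.000
  cycle 0 → 1 → 0: weight = 14, length = 2, mean = 14/2 ≈ 7.000
  cycle 1 → 0 → 1: weight = 14, length = 2, mean = 14/2 ≈ 7.000
Minimum mean = 5.000, attained e.g. along the cycle 1 → 1 with weight 5 and length 1. So λ(A) = 5/1 = 5.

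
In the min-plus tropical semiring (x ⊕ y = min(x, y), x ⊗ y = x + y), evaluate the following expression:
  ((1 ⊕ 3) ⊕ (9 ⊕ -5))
((1 ⊕ 3) ⊕ (9 ⊕ -5)) = -5

Expand innermost to outermost. Recall ⊕ takes the minimum of its arguments and ⊗ takes their sum. Working out the expression ((1 ⊕ 3) ⊕ (9 ⊕ -5)) gives -5.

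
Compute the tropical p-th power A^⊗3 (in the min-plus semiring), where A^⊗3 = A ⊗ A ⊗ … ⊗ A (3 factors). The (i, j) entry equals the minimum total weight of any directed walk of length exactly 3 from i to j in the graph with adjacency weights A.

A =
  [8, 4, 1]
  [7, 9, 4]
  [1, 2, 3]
A^⊗3 =
  [5, 6, 3]
  [8, 9, 6]
  [3, 4, 5]

Each entry (A^⊗3)_ij equals the minimum over all length-3 walks i = v_0 → v_1 → … → v_3 = j of Σ_t A[v_t][v_{t+1}]. For example, for (i, j) = (0, 2) we minimise over 9 possible intermediate vertex sequences; the minimum is 3, attained along the walk 0 → 2 → 0 → 2.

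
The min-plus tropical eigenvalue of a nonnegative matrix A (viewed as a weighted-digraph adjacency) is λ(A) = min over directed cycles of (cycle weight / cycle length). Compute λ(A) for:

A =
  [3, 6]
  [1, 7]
λ(A) = 3

Enumerate directed cycles and compute their means (weight / length). Sample:
  cycle 0 → 0: weight = 3, length = 1, mean = 3/1 ≈ 3.000
  cycle 1 → 1: weight = 7, length = 1, mean = 7/1 ≈ 7.000
  cycle 0 → 1 → 0: weight = 7, length = 2, mean = 7/2 ≈ 3.500
  cycle 1 → 0 → 1: weight = 7, length = 2, mean = 7/2 ≈ 3.500
Minimum mean = 3.000, attained e.g. along the cycle 0 → 0 with weight 3 and length 1. So λ(A) = 3/1 = 3.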